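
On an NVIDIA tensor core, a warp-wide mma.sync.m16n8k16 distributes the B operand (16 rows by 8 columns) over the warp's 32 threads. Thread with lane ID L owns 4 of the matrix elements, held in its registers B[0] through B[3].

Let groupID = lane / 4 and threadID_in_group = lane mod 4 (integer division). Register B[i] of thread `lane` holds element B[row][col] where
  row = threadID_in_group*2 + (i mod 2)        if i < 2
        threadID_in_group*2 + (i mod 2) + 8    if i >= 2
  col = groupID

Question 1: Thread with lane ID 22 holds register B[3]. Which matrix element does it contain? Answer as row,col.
22: gid=5,tid=2
[3] (2*2+1+8,5) = (13,5)

13,5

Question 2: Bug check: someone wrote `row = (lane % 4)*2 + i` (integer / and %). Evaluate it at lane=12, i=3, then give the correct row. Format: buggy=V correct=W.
buggy=3 correct=9

`(lane % 4)*2 + i`[12,3]→3
lane 12: G=3 (12/4), T=0 (12%4)
i=3: r=0*2+1+8=9, c=G=3
row: 3 vs 9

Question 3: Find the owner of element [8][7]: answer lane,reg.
28,2

c=7->g=7  r=8->rb=1,t=0,b0=0
L=7*4+0=28  i=1*2+0=2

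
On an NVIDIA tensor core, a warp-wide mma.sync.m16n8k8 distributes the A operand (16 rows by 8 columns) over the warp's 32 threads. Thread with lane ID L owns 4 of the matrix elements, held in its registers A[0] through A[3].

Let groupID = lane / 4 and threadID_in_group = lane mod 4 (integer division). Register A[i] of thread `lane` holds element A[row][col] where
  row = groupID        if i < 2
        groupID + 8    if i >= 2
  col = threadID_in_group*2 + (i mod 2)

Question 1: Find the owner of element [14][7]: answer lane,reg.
27,3

r:14=>grp=6,rB=1  c:7=>tig=3,lo=1
L=6*4+3=27  i=1*2+1=3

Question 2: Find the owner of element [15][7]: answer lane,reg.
r=15→G=7,rhi=1  c=7→T=3,p=1
L=7*4+3=31  i=1*2+1=3

31,3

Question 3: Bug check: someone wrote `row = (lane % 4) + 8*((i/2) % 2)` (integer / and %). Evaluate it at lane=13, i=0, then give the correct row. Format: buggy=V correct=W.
buggy=1 correct=3

`(lane % 4) + 8*((i/2) % 2)`[13,0]->1
lane 13: gid=3 (13/4), tid=1 (13%4)
i=0: r=3+0=3, c=1*2+0=2
row: 1 vs 3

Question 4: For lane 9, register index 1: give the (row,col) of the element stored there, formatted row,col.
lane 9->9/4=2, 9 mod 4=1
i=1  r:2+0->2  c:2·1+1->3

2,3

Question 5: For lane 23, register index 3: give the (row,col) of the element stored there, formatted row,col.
13,7

23: gr=5,th=3
[3] (5+8,3*2+1) = (13,7)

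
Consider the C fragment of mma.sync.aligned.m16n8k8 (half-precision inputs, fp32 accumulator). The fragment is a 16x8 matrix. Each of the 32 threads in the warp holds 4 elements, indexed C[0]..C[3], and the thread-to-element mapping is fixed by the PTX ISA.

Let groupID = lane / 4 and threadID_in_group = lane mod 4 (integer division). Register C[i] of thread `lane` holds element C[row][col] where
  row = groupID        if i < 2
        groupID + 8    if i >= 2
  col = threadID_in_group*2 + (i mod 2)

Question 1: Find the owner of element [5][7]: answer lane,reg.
r=5→G=5,rhi=0  c=7→T=3,p=1
L=5*4+3=23  i=0*2+1=1

23,1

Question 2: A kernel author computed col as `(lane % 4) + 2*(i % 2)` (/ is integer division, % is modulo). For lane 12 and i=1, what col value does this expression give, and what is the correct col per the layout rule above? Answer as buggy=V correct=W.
buggy=2 correct=1

`(lane % 4) + 2*(i % 2)`[12,1]⇒2
12: gr=3,th=0
[1] (3+0,0*2+1) = (3,1)
col: 2 vs 1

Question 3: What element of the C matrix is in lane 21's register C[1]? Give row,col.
5,3

L=21⇒gr=21>>2=5, th=21&3=1
[1]⇒row 5+0=5  col 1·2+1=3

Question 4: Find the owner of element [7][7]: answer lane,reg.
31,1

r=7->g=7,rb=0  c=7->t=3,b0=1
L=7*4+3=31  i=0*2+1=1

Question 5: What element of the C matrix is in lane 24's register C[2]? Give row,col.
lane 24→24/4=6, 24 mod 4=0
i=2  r:6+8→14  c:2·0+0→0

14,0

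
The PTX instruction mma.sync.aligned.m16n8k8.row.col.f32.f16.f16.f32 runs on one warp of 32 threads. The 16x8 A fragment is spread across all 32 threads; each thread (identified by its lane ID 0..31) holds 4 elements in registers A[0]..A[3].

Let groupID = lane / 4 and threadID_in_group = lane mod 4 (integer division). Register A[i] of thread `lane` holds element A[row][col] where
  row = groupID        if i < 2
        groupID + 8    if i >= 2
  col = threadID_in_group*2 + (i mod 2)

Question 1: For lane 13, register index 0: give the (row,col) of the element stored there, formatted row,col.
3,2

L=13->g=13>>2=3, t=13&3=1
[0]->row 3+0=3  col 1·2+0=2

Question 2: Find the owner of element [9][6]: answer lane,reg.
r:9=>grp=1,rB=1  c:6=>tig=3,lo=0
L=1*4+3=7  i=1*2+0=2

7,2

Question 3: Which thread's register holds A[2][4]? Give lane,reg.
10,0

r=2->g=2,rb=0  c=4->t=2,b0=0
L=2*4+2=10  i=0*2+0=0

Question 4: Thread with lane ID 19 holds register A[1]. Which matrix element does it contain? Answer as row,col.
lane 19: g=4 (19/4), t=3 (19%4)
i=1: r=4+0=4, c=3*2+1=7

4,7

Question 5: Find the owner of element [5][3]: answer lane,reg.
r=5->g=5,rb=0  c=3->t=1,b0=1
L=5*4+1=21  i=0*2+1=1

21,1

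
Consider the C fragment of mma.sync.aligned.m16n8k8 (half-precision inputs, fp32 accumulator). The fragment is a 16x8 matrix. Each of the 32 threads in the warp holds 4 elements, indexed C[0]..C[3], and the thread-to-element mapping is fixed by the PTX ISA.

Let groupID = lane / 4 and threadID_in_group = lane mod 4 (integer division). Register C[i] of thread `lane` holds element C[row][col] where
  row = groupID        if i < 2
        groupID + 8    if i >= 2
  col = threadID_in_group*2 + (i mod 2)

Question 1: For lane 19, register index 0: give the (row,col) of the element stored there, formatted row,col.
L=19→G=19>>2=4, T=19&3=3
[0]→row 4+0=4  col 3·2+0=6

4,6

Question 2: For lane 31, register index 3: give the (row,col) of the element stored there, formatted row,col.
15,7

lane 31⇒31/4=7, 31 mod 4=3
i=3  r:7+8⇒15  c:2·3+1⇒7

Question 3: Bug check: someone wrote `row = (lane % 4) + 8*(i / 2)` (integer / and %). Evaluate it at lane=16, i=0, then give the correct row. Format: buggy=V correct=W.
`(lane % 4) + 8*(i / 2)`[16,0]⇒0
lane 16⇒16/4=4, 16 mod 4=0
i=0  r:4+0⇒4  c:2·0+0⇒0
row: 0 vs 4

buggy=0 correct=4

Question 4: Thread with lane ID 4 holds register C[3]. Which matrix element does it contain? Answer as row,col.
L=4→G=4>>2=1, T=4&3=0
[3]→row 1+8=9  col 0·2+1=1

9,1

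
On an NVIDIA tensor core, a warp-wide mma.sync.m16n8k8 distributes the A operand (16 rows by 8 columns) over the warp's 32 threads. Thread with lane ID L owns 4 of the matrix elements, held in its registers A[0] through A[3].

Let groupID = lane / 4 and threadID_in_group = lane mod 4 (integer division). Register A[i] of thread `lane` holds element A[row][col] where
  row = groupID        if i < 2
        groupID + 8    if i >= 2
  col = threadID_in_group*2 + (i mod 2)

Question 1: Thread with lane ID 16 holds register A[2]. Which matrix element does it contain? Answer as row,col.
16: G=4,T=0
[2] (4+8,0*2+0) = (12,0)

12,0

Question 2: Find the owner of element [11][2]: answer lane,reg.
13,2

r:11=>grp=3,rB=1  c:2=>tig=1,lo=0
L=3*4+1=13  i=1*2+0=2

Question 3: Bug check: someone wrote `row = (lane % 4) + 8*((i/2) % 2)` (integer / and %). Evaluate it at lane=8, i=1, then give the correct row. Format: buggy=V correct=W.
`(lane % 4) + 8*((i/2) % 2)`[8,1]→0
lane 8: G=2 (8/4), T=0 (8%4)
i=1: r=2+0=2, c=0*2+1=1
row: 0 vs 2

buggy=0 correct=2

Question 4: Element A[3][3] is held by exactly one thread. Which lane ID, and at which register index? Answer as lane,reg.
r=3->g=3,rb=0  c=3->t=1,b0=1
L=3*4+1=13  i=0*2+1=1

13,1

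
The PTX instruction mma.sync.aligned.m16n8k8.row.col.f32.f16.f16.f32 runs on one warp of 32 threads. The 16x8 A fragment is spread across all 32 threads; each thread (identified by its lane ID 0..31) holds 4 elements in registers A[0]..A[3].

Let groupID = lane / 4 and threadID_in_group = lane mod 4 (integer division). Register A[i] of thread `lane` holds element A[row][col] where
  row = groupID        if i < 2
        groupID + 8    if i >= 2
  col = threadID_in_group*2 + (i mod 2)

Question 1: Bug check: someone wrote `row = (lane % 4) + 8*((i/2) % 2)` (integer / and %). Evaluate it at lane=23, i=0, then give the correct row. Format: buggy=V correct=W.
buggy=3 correct=5

`(lane % 4) + 8*((i/2) % 2)`[23,0]→3
lane 23: G=5 (23/4), T=3 (23%4)
i=0: r=5+0=5, c=3*2+0=6
row: 3 vs 5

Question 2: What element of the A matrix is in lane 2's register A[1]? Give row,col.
lane 2: gid=0 (2/4), tid=2 (2%4)
i=1: r=0+0=0, c=2*2+1=5

0,5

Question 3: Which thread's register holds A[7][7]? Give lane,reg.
31,1

r:7=>grp=7,rB=0  c:7=>tig=3,lo=1
L=7*4+3=31  i=0*2+1=1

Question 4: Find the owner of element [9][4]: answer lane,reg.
6,2

r:9=>grp=1,rB=1  c:4=>tig=2,lo=0
L=1*4+2=6  i=1*2+0=2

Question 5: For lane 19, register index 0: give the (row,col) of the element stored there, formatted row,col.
4,6

lane 19->19/4=4, 19 mod 4=3
i=0  r:4+0->4  c:2·3+0->6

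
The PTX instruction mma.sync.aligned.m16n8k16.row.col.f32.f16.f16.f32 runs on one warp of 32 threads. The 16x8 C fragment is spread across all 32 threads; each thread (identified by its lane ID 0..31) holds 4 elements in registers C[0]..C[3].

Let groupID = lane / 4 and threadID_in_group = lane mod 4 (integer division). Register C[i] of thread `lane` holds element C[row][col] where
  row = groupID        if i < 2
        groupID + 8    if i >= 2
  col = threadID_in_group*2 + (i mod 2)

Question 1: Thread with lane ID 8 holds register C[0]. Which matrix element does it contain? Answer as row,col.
2,0

L=8→G=8>>2=2, T=8&3=0
[0]→row 2+0=2  col 0·2+0=0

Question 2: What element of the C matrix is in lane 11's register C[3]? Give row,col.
lane 11: G=2 (11/4), T=3 (11%4)
i=3: r=2+8=10, c=3*2+1=7

10,7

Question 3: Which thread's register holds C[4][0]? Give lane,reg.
r=4->g=4,rb=0  c=0->t=0,b0=0
L=4*4+0=16  i=0*2+0=0

16,0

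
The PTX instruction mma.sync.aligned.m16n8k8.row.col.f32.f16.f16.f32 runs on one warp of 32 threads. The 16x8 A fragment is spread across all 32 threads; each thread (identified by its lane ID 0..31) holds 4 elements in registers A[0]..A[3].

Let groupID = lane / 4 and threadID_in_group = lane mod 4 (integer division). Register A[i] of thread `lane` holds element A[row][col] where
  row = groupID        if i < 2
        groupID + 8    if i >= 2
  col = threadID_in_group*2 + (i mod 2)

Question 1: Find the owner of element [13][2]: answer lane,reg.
21,2

r:13=>grp=5,rB=1  c:2=>tig=1,lo=0
L=5*4+1=21  i=1*2+0=2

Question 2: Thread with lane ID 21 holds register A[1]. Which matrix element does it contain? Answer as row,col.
5,3

lane 21->21/4=5, 21 mod 4=1
i=1  r:5+0->5  c:2·1+1->3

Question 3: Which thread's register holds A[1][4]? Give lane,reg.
r=1->g=1,rb=0  c=4->t=2,b0=0
L=1*4+2=6  i=0*2+0=0

6,0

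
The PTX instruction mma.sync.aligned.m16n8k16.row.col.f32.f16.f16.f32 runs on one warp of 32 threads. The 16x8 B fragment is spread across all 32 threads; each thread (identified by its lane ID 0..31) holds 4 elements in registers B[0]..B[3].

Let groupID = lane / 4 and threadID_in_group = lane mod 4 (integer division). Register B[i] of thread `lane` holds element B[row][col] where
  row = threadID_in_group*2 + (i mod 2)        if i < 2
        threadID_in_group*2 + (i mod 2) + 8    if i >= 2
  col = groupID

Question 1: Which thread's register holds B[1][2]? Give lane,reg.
8,1

c=2→G=2  r=1→rhi=0,T=0,p=1
L=2*4+0=8  i=0*2+1=1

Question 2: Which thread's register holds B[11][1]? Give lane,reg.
5,3

c=1->g=1  r=11->rb=1,t=1,b0=1
L=1*4+1=5  i=1*2+1=3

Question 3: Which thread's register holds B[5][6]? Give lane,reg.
26,1

c=6⇒gr=6  r=5⇒Rb=0,th=2,odd=1
L=6*4+2=26  i=0*2+1=1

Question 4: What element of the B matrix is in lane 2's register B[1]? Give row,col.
L=2→G=2>>2=0, T=2&3=2
[1]→row 2·2+1+0=5  col G=0

5,0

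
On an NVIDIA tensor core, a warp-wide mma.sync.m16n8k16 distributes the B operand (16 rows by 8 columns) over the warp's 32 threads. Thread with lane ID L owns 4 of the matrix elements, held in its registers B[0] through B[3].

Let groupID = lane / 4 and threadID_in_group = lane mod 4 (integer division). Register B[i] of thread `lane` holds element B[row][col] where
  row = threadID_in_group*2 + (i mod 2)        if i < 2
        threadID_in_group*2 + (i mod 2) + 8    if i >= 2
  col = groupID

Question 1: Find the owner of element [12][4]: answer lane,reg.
18,2

c=4→G=4  r=12→rhi=1,T=2,p=0
L=4*4+2=18  i=1*2+0=2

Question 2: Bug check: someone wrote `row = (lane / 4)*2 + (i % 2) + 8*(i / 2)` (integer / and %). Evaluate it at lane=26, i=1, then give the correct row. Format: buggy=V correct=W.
buggy=13 correct=5

`(lane / 4)*2 + (i % 2) + 8*(i / 2)`[26,1]->13
26: g=6,t=2
[1] (2*2+1+0,6) = (5,6)
row: 13 vs 5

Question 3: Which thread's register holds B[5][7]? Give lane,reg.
30,1

c: 7->gid=7  r: 5->r8=0,tid=2,i&1=1
L=7*4+2=30  i=0*2+1=1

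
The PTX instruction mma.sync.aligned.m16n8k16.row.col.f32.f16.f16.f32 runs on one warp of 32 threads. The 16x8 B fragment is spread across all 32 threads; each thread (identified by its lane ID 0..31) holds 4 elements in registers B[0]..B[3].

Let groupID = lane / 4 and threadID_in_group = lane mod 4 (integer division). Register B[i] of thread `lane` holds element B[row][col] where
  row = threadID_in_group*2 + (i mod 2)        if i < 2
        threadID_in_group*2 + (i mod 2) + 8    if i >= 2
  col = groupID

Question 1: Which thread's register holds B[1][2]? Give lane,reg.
c=2→G=2  r=1→rhi=0,T=0,p=1
L=2*4+0=8  i=0*2+1=1

8,1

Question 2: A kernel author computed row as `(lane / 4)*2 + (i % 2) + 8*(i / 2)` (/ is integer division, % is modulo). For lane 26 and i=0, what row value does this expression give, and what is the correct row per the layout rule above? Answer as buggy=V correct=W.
buggy=12 correct=4

`(lane / 4)*2 + (i % 2) + 8*(i / 2)`[26,0]→12
26: G=6,T=2
[0] (2*2+0+0,6) = (4,6)
row: 12 vs 4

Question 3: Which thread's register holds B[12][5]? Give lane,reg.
c=5⇒gr=5  r=12⇒Rb=1,th=2,odd=0
L=5*4+2=22  i=1*2+0=2

22,2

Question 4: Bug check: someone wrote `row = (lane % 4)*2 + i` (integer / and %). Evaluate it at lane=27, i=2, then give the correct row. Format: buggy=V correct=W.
`(lane % 4)*2 + i`[27,2]->8
lane 27: g=6 (27/4), t=3 (27%4)
i=2: r=3*2+0+8=14, c=g=6
row: 8 vs 14

buggy=8 correct=14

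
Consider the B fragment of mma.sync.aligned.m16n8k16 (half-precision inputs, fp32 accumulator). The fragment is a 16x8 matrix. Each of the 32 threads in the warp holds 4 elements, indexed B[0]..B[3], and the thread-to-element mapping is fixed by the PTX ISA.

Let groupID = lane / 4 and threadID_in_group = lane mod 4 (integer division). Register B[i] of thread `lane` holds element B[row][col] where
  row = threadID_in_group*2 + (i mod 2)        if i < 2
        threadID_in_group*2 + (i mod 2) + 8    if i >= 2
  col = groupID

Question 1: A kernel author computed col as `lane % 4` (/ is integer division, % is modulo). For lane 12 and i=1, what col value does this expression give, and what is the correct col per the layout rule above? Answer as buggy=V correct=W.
buggy=0 correct=3

`lane % 4`[12,1]→0
lane 12: G=3 (12/4), T=0 (12%4)
i=1: r=0*2+1+0=1, c=G=3
col: 0 vs 3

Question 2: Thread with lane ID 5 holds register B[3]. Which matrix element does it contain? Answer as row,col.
11,1

lane 5->5/4=1, 5 mod 4=1
i=3  r:2·1+1+8->11  c:1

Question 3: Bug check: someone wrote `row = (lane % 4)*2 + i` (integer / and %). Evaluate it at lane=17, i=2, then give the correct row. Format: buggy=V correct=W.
`(lane % 4)*2 + i`[17,2]->4
L=17->gid=17>>2=4, tid=17&3=1
[2]->row 1·2+0+8=10  col gid=4
row: 4 vs 10

buggy=4 correct=10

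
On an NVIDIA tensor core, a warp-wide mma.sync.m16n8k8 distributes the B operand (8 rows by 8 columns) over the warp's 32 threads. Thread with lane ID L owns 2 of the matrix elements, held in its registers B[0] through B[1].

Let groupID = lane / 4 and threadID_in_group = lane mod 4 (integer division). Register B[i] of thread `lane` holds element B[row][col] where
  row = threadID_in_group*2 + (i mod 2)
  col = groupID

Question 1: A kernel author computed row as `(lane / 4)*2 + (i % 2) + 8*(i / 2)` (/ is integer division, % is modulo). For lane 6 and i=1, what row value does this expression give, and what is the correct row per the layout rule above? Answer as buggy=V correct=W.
buggy=3 correct=5

`(lane / 4)*2 + (i % 2) + 8*(i / 2)`[6,1]->3
6: gid=1,tid=2
[1] (2*2+1,1) = (5,1)
row: 3 vs 5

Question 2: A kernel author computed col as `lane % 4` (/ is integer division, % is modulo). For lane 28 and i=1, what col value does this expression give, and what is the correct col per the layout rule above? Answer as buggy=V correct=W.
buggy=0 correct=7

`lane % 4`[28,1]->0
lane 28->28/4=7, 28 mod 4=0
i=1  r:2·0+1->1  c:7
col: 0 vs 7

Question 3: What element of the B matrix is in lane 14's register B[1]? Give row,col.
lane 14: g=3 (14/4), t=2 (14%4)
i=1: r=2*2+1=5, c=g=3

5,3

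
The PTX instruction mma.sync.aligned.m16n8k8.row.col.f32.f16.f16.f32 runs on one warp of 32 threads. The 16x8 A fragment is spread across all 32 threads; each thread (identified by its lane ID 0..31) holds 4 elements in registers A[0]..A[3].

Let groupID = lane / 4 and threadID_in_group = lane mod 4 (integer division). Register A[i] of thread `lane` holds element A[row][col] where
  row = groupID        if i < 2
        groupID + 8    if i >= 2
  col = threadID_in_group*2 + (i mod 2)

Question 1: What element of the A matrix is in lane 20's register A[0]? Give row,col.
lane 20: gid=5 (20/4), tid=0 (20%4)
i=0: r=5+0=5, c=0*2+0=0

5,0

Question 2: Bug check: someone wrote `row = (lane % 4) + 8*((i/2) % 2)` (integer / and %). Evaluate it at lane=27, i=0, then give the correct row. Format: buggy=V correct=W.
buggy=3 correct=6

`(lane % 4) + 8*((i/2) % 2)`[27,0]->3
27: g=6,t=3
[0] (6+0,3*2+0) = (6,6)
row: 3 vs 6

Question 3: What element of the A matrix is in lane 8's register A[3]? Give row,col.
10,1

L=8→G=8>>2=2, T=8&3=0
[3]→row 2+8=10  col 0·2+1=1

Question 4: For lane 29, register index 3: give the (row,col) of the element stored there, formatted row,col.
29: g=7,t=1
[3] (7+8,1*2+1) = (15,3)

15,3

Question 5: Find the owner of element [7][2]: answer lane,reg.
r:7=>grp=7,rB=0  c:2=>tig=1,lo=0
L=7*4+1=29  i=0*2+0=0

29,0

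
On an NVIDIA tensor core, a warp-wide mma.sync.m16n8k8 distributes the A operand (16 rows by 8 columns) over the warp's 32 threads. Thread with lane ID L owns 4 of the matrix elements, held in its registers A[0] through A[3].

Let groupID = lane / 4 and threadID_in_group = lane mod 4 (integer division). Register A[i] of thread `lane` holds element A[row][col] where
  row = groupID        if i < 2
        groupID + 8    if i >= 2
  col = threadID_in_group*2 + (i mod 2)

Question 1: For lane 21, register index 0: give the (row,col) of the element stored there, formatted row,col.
21: gid=5,tid=1
[0] (5+0,1*2+0) = (5,2)

5,2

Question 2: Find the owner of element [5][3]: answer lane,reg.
21,1

r=5→G=5,rhi=0  c=3→T=1,p=1
L=5*4+1=21  i=0*2+1=1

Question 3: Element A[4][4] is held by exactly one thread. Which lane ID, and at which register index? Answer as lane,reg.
r=4→G=4,rhi=0  c=4→T=2,p=0
L=4*4+2=18  i=0*2+0=0

18,0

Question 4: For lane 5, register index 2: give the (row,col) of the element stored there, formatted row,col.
lane 5: G=1 (5/4), T=1 (5%4)
i=2: r=1+8=9, c=1*2+0=2

9,2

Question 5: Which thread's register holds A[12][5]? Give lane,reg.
r: 12->gid=4,r8=1  c: 5->tid=2,i&1=1
L=4*4+2=18  i=1*2+1=3

18,3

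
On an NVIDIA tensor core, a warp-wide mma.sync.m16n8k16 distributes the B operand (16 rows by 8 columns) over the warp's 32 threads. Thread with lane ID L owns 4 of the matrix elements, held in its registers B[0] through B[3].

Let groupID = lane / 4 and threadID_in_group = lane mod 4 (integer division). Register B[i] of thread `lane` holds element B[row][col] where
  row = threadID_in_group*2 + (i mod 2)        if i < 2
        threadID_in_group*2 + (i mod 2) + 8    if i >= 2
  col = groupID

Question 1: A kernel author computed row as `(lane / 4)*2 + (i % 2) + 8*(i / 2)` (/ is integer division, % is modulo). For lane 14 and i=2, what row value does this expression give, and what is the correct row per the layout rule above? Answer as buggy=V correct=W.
`(lane / 4)*2 + (i % 2) + 8*(i / 2)`[14,2]=>14
lane 14=>14/4=3, 14 mod 4=2
i=2  r:2·2+0+8=>12  c:3
row: 14 vs 12

buggy=14 correct=12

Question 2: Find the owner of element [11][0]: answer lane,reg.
c: 0->gid=0  r: 11->r8=1,tid=1,i&1=1
L=0*4+1=1  i=1*2+1=3

1,3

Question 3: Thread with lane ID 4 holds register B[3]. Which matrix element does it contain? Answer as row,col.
9,1

L=4→G=4>>2=1, T=4&3=0
[3]→row 0·2+1+8=9  col G=1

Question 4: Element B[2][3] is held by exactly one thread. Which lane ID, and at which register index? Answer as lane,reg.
13,0

c: 3->gid=3  r: 2->r8=0,tid=1,i&1=0
L=3*4+1=13  i=0*2+0=0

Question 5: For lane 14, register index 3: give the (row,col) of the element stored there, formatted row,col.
L=14=>grp=14>>2=3, tig=14&3=2
[3]=>row 2·2+1+8=13  col grp=3

13,3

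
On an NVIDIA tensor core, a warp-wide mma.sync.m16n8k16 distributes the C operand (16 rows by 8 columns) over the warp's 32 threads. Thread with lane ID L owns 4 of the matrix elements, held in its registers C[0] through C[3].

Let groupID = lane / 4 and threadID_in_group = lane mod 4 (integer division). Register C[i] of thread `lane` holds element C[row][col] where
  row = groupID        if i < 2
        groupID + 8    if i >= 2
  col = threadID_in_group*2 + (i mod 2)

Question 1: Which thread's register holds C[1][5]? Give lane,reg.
6,1

r=1→G=1,rhi=0  c=5→T=2,p=1
L=1*4+2=6  i=0*2+1=1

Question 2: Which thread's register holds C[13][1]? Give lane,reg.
r=13->g=5,rb=1  c=1->t=0,b0=1
L=5*4+0=20  i=1*2+1=3

20,3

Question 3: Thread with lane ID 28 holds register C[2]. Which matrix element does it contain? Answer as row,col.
15,0

lane 28⇒28/4=7, 28 mod 4=0
i=2  r:7+8⇒15  c:2·0+0⇒0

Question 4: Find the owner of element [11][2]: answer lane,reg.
r=11->g=3,rb=1  c=2->t=1,b0=0
L=3*4+1=13  i=1*2+0=2

13,2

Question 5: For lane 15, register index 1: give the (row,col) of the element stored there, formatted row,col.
15: g=3,t=3
[1] (3+0,3*2+1) = (3,7)

3,7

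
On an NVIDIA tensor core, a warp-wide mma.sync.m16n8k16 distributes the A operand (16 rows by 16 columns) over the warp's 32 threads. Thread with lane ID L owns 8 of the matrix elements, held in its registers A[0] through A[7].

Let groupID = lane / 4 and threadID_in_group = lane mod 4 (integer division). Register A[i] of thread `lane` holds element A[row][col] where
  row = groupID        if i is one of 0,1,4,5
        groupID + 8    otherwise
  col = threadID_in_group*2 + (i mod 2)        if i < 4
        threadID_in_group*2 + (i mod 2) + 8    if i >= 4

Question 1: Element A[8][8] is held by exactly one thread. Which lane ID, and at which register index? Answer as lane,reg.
0,6

r=8→G=0,rhi=1  c=8→chi=1,T=0,p=0
L=0*4+0=0  i=1*4+1*2+0=6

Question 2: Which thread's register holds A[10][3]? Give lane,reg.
r:10=>grp=2,rB=1  c:3=>cB=0,tig=1,lo=1
L=2*4+1=9  i=0*4+1*2+1=3

9,3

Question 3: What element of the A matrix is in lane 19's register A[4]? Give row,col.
4,14

lane 19: g=4 (19/4), t=3 (19%4)
i=4: r=4+0=4, c=3*2+0+8=14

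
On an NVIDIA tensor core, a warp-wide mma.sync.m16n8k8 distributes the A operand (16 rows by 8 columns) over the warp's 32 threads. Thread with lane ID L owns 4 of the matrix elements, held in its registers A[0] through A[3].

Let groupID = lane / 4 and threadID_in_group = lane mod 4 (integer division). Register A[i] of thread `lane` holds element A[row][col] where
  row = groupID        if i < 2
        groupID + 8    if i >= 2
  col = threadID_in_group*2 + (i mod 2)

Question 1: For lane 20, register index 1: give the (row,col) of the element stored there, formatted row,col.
5,1

lane 20: grp=5 (20/4), tig=0 (20%4)
i=1: r=5+0=5, c=0*2+1=1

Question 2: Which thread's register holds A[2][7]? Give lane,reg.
11,1

r:2=>grp=2,rB=0  c:7=>tig=3,lo=1
L=2*4+3=11  i=0*2+1=1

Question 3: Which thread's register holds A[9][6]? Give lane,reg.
r: 9->gid=1,r8=1  c: 6->tid=3,i&1=0
L=1*4+3=7  i=1*2+0=2

7,2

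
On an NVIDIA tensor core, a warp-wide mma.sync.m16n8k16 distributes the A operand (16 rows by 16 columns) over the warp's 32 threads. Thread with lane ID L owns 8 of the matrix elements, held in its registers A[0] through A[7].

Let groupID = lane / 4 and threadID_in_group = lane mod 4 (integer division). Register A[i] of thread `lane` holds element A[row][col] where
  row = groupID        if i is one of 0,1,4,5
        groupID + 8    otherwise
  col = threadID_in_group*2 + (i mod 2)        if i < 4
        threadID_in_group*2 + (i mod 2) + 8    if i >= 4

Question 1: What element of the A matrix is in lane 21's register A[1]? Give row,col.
5,3

21: grp=5,tig=1
[1] (5+0,1*2+1+0) = (5,3)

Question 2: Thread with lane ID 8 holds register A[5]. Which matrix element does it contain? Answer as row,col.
L=8=>grp=8>>2=2, tig=8&3=0
[5]=>row 2+0=2  col 0·2+1+8=9

2,9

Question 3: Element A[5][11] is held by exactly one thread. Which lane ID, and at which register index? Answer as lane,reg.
r=5→G=5,rhi=0  c=11→chi=1,T=1,p=1
L=5*4+1=21  i=1*4+0*2+1=5

21,5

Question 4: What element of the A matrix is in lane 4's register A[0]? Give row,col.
1,0

lane 4->4/4=1, 4 mod 4=0
i=0  r:1+0->1  c:2·0+0+0->0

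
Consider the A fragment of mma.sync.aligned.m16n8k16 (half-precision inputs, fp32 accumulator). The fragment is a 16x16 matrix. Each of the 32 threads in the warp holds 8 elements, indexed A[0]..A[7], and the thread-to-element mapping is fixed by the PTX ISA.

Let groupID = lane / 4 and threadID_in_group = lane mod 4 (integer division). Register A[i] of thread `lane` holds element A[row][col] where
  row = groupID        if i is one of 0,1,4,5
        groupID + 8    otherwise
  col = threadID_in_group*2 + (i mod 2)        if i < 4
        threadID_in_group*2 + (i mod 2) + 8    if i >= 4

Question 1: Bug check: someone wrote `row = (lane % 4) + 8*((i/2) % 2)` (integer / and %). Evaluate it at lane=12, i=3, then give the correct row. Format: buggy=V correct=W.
buggy=8 correct=11

`(lane % 4) + 8*((i/2) % 2)`[12,3]⇒8
lane 12⇒12/4=3, 12 mod 4=0
i=3  r:3+8⇒11  c:2·0+1+0⇒1
row: 8 vs 11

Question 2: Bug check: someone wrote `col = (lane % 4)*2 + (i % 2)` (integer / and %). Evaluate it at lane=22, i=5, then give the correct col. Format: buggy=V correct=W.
`(lane % 4)*2 + (i % 2)`[22,5]=>5
lane 22: grp=5 (22/4), tig=2 (22%4)
i=5: r=5+0=5, c=2*2+1+8=13
col: 5 vs 13

buggy=5 correct=13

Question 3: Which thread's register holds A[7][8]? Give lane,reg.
r=7->g=7,rb=0  c=8->cb=1,t=0,b0=0
L=7*4+0=28  i=1*4+0*2+0=4

28,4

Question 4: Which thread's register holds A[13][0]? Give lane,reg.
20,2

r: 13->gid=5,r8=1  c: 0->c8=0,tid=0,i&1=0
L=5*4+0=20  i=0*4+1*2+0=2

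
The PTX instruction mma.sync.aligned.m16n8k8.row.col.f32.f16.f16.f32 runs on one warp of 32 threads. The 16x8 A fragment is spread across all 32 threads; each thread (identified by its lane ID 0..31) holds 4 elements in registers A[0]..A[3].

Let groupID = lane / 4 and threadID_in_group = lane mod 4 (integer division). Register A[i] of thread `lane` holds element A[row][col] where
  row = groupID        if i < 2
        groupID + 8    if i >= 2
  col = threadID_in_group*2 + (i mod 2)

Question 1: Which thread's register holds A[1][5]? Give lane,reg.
r: 1->gid=1,r8=0  c: 5->tid=2,i&1=1
L=1*4+2=6  i=0*2+1=1

6,1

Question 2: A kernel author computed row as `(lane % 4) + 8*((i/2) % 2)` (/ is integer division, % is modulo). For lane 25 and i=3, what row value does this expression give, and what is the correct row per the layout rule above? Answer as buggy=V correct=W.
`(lane % 4) + 8*((i/2) % 2)`[25,3]->9
L=25->gid=25>>2=6, tid=25&3=1
[3]->row 6+8=14  col 1·2+1=3
row: 9 vs 14

buggy=9 correct=14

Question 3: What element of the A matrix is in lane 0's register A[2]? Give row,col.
lane 0: G=0 (0/4), T=0 (0%4)
i=2: r=0+8=8, c=0*2+0=0

8,0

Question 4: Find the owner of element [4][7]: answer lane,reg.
r=4⇒gr=4,Rb=0  c=7⇒th=3,odd=1
L=4*4+3=19  i=0*2+1=1

19,1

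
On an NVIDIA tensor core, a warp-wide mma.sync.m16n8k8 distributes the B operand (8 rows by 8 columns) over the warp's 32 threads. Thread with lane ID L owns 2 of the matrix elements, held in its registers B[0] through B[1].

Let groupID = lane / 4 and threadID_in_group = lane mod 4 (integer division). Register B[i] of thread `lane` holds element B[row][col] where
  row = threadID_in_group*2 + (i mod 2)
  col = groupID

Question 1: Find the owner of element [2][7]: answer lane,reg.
c=7⇒gr=7  r=2⇒th=1,odd=0
L=7*4+1=29  i=0=0

29,0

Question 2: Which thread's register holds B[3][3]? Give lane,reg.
c:3=>grp=3  r:3=>tig=1,lo=1
L=3*4+1=13  i=1=1

13,1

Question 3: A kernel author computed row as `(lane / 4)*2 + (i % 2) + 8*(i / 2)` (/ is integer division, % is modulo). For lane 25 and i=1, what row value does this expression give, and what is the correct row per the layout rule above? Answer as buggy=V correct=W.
`(lane / 4)*2 + (i % 2) + 8*(i / 2)`[25,1]→13
lane 25→25/4=6, 25 mod 4=1
i=1  r:2·1+1→3  c:6
row: 13 vs 3

buggy=13 correct=3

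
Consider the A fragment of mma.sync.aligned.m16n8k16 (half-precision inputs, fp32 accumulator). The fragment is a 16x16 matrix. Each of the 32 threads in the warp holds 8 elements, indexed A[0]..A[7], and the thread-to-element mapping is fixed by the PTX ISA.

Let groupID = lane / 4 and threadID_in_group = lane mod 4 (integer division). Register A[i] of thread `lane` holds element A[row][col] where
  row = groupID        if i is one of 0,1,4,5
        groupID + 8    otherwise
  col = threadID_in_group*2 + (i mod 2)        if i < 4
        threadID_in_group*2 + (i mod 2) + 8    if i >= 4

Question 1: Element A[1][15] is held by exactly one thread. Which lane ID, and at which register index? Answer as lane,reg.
7,5

r: 1->gid=1,r8=0  c: 15->c8=1,tid=3,i&1=1
L=1*4+3=7  i=1*4+0*2+1=5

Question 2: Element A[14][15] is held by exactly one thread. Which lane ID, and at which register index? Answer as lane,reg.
r=14->g=6,rb=1  c=15->cb=1,t=3,b0=1
L=6*4+3=27  i=1*4+1*2+1=7

27,7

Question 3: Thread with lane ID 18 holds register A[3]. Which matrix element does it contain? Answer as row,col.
lane 18->18/4=4, 18 mod 4=2
i=3  r:4+8->12  c:2·2+1+0->5

12,5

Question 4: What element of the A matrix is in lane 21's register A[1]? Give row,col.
5,3

lane 21=>21/4=5, 21 mod 4=1
i=1  r:5+0=>5  c:2·1+1+0=>3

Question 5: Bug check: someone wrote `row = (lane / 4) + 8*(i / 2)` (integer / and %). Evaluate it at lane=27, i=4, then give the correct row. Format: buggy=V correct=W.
`(lane / 4) + 8*(i / 2)`[27,4]->22
L=27->g=27>>2=6, t=27&3=3
[4]->row 6+0=6  col 3·2+0+8=14
row: 22 vs 6

buggy=22 correct=6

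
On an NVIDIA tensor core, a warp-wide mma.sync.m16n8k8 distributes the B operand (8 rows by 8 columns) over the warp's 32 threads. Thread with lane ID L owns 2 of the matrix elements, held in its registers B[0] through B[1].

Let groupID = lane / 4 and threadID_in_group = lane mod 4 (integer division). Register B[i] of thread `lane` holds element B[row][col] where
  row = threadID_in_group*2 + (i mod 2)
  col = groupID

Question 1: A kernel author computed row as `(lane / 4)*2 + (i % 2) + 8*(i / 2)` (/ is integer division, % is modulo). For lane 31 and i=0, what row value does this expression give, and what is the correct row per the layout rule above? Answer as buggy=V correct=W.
`(lane / 4)*2 + (i % 2) + 8*(i / 2)`[31,0]->14
lane 31: gid=7 (31/4), tid=3 (31%4)
i=0: r=3*2+0=6, c=gid=7
row: 14 vs 6

buggy=14 correct=6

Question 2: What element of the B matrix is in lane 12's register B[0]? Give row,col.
lane 12->12/4=3, 12 mod 4=0
i=0  r:2·0+0->0  c:3

0,3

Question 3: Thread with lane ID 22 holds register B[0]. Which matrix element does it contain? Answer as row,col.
4,5

lane 22: g=5 (22/4), t=2 (22%4)
i=0: r=2*2+0=4, c=g=5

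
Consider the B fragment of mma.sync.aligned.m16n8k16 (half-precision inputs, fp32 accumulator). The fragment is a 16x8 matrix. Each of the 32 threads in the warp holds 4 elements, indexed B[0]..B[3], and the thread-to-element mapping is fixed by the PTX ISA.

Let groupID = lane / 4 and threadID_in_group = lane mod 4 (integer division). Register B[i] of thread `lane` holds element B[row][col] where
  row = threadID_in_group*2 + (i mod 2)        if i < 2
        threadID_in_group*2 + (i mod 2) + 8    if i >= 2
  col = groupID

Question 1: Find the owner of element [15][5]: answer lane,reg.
c:5=>grp=5  r:15=>rB=1,tig=3,lo=1
L=5*4+3=23  i=1*2+1=3

23,3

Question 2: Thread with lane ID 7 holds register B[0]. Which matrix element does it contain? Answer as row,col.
6,1

lane 7: g=1 (7/4), t=3 (7%4)
i=0: r=3*2+0+0=6, c=g=1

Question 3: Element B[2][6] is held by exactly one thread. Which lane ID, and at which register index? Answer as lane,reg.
25,0

c:6=>grp=6  r:2=>rB=0,tig=1,lo=0
L=6*4+1=25  i=0*2+0=0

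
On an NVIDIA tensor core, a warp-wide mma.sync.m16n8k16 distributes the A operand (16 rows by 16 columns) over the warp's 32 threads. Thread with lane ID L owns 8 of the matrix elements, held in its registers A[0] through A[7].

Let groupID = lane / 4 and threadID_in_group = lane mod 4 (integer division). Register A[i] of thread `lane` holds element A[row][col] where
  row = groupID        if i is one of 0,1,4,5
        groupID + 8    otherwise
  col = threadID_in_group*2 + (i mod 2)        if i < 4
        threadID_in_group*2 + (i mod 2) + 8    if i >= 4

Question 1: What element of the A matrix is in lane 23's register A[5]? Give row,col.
L=23⇒gr=23>>2=5, th=23&3=3
[5]⇒row 5+0=5  col 3·2+1+8=15

5,15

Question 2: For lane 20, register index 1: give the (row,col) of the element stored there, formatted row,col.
lane 20⇒20/4=5, 20 mod 4=0
i=1  r:5+0⇒5  c:2·0+1+0⇒1

5,1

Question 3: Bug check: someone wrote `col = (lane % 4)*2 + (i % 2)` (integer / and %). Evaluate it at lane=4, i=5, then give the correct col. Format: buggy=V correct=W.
`(lane % 4)*2 + (i % 2)`[4,5]⇒1
4: gr=1,th=0
[5] (1+0,0*2+1+8) = (1,9)
col: 1 vs 9

buggy=1 correct=9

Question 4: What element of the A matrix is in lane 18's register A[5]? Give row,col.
4,13

18: grp=4,tig=2
[5] (4+0,2*2+1+8) = (4,13)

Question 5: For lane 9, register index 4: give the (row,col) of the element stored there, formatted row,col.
lane 9: gid=2 (9/4), tid=1 (9%4)
i=4: r=2+0=2, c=1*2+0+8=10

2,10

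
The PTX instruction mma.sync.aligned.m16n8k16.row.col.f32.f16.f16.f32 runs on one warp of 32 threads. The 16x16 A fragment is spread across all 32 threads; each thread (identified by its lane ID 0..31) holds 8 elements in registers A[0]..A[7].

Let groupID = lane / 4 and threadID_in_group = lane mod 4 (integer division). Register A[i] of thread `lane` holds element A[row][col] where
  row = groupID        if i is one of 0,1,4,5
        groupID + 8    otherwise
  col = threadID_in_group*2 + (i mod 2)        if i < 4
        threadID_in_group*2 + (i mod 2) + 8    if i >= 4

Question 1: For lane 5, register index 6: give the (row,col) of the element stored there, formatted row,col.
lane 5⇒5/4=1, 5 mod 4=1
i=6  r:1+8⇒9  c:2·1+0+8⇒10

9,10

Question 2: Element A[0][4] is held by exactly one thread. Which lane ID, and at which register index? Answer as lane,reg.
r:0=>grp=0,rB=0  c:4=>cB=0,tig=2,lo=0
L=0*4+2=2  i=0*4+0*2+0=0

2,0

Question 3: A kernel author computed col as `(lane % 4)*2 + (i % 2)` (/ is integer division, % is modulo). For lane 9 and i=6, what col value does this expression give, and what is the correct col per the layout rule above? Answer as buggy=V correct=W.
`(lane % 4)*2 + (i % 2)`[9,6]→2
9: G=2,T=1
[6] (2+8,1*2+0+8) = (10,10)
col: 2 vs 10

buggy=2 correct=10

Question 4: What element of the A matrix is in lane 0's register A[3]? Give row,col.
lane 0⇒0/4=0, 0 mod 4=0
i=3  r:0+8⇒8  c:2·0+1+0⇒1

8,1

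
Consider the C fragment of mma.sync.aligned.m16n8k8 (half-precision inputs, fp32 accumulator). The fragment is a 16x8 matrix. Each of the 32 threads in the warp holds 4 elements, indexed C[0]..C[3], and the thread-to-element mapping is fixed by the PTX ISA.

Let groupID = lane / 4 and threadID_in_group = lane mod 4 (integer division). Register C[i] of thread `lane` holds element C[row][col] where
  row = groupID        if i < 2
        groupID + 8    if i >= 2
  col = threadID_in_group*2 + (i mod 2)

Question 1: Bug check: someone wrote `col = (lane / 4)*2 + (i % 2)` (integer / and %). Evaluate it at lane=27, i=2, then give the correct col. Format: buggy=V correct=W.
`(lane / 4)*2 + (i % 2)`[27,2]⇒12
L=27⇒gr=27>>2=6, th=27&3=3
[2]⇒row 6+8=14  col 3·2+0=6
col: 12 vs 6

buggy=12 correct=6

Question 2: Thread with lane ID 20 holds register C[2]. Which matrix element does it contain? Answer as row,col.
13,0

L=20⇒gr=20>>2=5, th=20&3=0
[2]⇒row 5+8=13  col 0·2+0=0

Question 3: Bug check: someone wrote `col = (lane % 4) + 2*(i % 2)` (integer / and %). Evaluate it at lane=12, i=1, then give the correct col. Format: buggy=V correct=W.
buggy=2 correct=1

`(lane % 4) + 2*(i % 2)`[12,1]=>2
lane 12: grp=3 (12/4), tig=0 (12%4)
i=1: r=3+0=3, c=0*2+1=1
col: 2 vs 1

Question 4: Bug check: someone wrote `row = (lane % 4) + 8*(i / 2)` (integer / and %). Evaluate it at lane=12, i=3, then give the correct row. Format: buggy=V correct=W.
`(lane % 4) + 8*(i / 2)`[12,3]->8
12: gid=3,tid=0
[3] (3+8,0*2+1) = (11,1)
row: 8 vs 11

buggy=8 correct=11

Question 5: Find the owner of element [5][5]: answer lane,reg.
r=5->g=5,rb=0  c=5->t=2,b0=1
L=5*4+2=22  i=0*2+1=1

22,1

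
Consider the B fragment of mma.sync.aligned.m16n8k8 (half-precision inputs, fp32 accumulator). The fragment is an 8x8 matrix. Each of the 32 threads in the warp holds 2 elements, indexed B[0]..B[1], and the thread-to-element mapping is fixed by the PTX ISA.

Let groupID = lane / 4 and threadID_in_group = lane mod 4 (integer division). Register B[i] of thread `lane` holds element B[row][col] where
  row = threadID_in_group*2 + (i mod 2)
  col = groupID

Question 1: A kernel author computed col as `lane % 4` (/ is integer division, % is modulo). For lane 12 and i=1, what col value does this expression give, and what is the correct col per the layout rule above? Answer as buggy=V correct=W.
`lane % 4`[12,1]→0
12: G=3,T=0
[1] (0*2+1,3) = (1,3)
col: 0 vs 3

buggy=0 correct=3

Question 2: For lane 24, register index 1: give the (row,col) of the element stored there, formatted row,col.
1,6

L=24->gid=24>>2=6, tid=24&3=0
[1]->row 0·2+1=1  col gid=6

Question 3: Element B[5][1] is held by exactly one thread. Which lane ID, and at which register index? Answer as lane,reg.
c:1=>grp=1  r:5=>tig=2,lo=1
L=1*4+2=6  i=1=1

6,1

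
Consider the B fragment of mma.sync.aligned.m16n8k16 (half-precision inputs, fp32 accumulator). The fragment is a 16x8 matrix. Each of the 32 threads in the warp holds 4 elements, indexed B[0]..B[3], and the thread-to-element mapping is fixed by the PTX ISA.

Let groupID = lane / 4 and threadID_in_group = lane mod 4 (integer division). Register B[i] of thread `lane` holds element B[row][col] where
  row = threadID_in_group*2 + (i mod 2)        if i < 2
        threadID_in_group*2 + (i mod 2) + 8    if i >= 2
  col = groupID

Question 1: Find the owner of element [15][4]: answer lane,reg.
c=4⇒gr=4  r=15⇒Rb=1,th=3,odd=1
L=4*4+3=19  i=1*2+1=3

19,3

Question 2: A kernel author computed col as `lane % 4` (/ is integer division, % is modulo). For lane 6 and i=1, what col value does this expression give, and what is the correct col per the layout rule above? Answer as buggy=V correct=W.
buggy=2 correct=1

`lane % 4`[6,1]->2
lane 6->6/4=1, 6 mod 4=2
i=1  r:2·2+1+0->5  c:1
col: 2 vs 1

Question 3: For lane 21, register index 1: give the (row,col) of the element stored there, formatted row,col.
3,5

lane 21: gr=5 (21/4), th=1 (21%4)
i=1: r=1*2+1+0=3, c=gr=5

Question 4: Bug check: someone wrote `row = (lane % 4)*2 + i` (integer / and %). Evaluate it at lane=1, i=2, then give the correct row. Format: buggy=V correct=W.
`(lane % 4)*2 + i`[1,2]=>4
L=1=>grp=1>>2=0, tig=1&3=1
[2]=>row 1·2+0+8=10  col grp=0
row: 4 vs 10

buggy=4 correct=10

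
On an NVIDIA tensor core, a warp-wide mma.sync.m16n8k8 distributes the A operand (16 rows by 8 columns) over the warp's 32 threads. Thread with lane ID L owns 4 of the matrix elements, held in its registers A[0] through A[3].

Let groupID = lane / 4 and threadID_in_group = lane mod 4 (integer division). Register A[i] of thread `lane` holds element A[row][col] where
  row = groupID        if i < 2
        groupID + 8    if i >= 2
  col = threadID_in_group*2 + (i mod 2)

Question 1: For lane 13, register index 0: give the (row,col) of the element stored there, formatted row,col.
lane 13→13/4=3, 13 mod 4=1
i=0  r:3+0→3  c:2·1+0→2

3,2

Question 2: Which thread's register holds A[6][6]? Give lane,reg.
r=6→G=6,rhi=0  c=6→T=3,p=0
L=6*4+3=27  i=0*2+0=0

27,0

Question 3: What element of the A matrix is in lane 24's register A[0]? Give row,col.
6,0

24: gr=6,th=0
[0] (6+0,0*2+0) = (6,0)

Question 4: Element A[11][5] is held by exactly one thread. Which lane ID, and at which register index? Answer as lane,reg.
14,3

r=11->g=3,rb=1  c=5->t=2,b0=1
L=3*4+2=14  i=1*2+1=3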